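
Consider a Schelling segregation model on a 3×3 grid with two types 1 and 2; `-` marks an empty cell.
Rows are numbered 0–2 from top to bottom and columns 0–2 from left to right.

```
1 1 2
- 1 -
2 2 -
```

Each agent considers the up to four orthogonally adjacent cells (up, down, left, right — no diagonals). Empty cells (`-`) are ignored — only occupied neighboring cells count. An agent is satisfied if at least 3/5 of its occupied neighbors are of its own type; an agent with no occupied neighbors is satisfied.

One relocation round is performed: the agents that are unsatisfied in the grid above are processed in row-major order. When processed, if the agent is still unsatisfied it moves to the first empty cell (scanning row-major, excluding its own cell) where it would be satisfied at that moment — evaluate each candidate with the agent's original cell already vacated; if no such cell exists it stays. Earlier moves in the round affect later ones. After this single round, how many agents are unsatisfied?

Initially unsatisfied (in order): (0,2), (1,1), (2,1).
  (0,2) → (2,2).
  (1,1) → (0,2).
  (2,1): now satisfied by earlier moves; stays.
Resulting grid:
1 1 1
- - -
2 2 2
All satisfied now.

0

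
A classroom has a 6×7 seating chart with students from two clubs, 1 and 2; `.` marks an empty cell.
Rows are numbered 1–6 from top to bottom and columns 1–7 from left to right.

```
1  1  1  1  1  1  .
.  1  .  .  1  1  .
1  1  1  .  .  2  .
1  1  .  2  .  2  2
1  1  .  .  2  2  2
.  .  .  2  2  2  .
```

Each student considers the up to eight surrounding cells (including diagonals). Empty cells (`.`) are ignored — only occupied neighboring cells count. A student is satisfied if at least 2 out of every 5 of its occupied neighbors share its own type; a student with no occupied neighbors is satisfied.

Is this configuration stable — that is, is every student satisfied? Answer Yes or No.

Yes

(1,1)1 2/2 ok
(1,2)1 3/3 ok
(1,3)1 3/3 ok
(1,4)1 3/3 ok
(1,5)1 4/4 ok
(1,6)1 3/3 ok
(2,2)1 6/6 ok
(2,5)1 4/5 ok
(2,6)1 3/4 ok
(3,1)1 4/4 ok
(3,2)1 5/5 ok
(3,3)1 3/4 ok
(3,6)2 2/4 ok
(4,1)1 5/5 ok
(4,2)1 6/6 ok
(4,4)2 1/2 ok
(4,6)2 5/5 ok
(4,7)2 4/4 ok
(5,1)1 3/3 ok
(5,2)1 3/3 ok
(5,5)2 6/6 ok
(5,6)2 6/6 ok
(5,7)2 4/4 ok
(6,4)2 2/2 ok
(6,5)2 4/4 ok
(6,6)2 4/4 ok
All meet the threshold, so the configuration is stable.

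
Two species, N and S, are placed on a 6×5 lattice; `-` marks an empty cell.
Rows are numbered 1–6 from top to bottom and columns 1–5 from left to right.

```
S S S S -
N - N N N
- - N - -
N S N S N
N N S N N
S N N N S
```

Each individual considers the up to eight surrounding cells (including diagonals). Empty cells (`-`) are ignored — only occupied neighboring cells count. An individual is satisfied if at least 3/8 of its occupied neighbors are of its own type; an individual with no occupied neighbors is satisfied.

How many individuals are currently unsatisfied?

7

(1,1)S 1/2 ✓
(1,2)S 2/4 ✓
(1,3)S 2/4 ✓
(1,4)S 1/4 ✗
(2,1)N 0/2 ✗
(2,3)N 2/5 ✓
(2,4)N 3/5 ✓
(2,5)N 1/2 ✓
(3,3)N 3/5 ✓
(4,1)N 2/3 ✓
(4,2)S 1/6 ✗
(4,3)N 3/6 ✓
(4,4)S 1/6 ✗
(4,5)N 2/3 ✓
(5,1)N 3/5 ✓
(5,2)N 5/8 ✓
(5,3)S 2/8 ✗
(5,4)N 5/8 ✓
(5,5)N 3/5 ✓
(6,1)S 0/3 ✗
(6,2)N 3/5 ✓
(6,3)N 4/5 ✓
(6,4)N 3/5 ✓
(6,5)S 0/3 ✗
Unsatisfied: (1,4), (2,1), (4,2), (4,4), (5,3), (6,1), (6,5) — 7 in total.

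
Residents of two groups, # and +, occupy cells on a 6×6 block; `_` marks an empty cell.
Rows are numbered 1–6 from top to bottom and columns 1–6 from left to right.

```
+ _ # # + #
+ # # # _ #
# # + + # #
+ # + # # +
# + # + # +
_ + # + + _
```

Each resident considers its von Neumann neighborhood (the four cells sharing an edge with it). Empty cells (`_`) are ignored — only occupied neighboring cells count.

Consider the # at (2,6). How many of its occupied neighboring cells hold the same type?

Occupied neighbors of (2,6): (1,6)=#, (3,6)=#.
Same type (#): 2 of 2.

2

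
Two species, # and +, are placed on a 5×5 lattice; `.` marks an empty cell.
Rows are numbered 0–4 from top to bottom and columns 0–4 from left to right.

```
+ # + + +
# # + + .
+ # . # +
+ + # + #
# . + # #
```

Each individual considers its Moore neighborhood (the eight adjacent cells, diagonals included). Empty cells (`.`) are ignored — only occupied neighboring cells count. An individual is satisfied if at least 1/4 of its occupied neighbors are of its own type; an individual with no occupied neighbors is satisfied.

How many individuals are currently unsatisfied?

2

(0,0)+ 0/3 unhappy
(0,1)# 2/5 ok
(0,2)+ 3/5 ok
(0,3)+ 4/4 ok
(0,4)+ 2/2 ok
(1,0)# 3/5 ok
(1,1)# 3/7 ok
(1,2)+ 3/7 ok
(1,3)+ 5/6 ok
(2,0)+ 2/5 ok
(2,1)# 3/7 ok
(2,3)# 2/6 ok
(2,4)+ 2/4 ok
(3,0)+ 2/4 ok
(3,1)+ 3/6 ok
(3,2)# 3/6 ok
(3,3)+ 2/7 ok
(3,4)# 3/5 ok
(4,0)# 0/2 unhappy
(4,2)+ 2/4 ok
(4,3)# 3/5 ok
(4,4)# 2/3 ok
Unsatisfied: (0,0), (4,0) — 2 in total.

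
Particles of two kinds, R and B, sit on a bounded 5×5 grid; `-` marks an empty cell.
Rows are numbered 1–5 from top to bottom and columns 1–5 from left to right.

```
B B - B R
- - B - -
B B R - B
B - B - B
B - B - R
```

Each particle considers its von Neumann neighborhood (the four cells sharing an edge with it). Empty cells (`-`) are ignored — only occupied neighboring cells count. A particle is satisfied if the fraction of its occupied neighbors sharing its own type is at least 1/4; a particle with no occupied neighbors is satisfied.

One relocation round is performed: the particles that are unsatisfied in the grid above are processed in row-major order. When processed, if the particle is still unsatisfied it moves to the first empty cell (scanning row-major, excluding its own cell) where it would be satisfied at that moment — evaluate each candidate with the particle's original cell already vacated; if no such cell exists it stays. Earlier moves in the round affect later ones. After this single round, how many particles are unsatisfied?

0

Initially unsatisfied (in order): (1,4), (1,5), (2,3), (3,3), (5,5).
  (1,4) → (1,3).
  (1,5): now satisfied by earlier moves; stays.
  (2,3): now satisfied by earlier moves; stays.
  (3,3) → (1,4).
  (5,5) → (2,4).
Resulting grid:
B B B R R
- - B R -
B B - - B
B - B - B
B - B - -
All satisfied now.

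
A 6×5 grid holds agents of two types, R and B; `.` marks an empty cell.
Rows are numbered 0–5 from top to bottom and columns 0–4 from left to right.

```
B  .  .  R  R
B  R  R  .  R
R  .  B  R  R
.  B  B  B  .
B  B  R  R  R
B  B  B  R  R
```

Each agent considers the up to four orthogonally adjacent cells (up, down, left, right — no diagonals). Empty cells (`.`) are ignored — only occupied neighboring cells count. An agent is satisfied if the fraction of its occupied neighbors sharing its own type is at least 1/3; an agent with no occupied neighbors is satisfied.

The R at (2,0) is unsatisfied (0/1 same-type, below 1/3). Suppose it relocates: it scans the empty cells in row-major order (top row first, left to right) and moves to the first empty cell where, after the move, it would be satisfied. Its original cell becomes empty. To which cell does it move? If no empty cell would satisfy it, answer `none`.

(0,1)

Vacating (2,0). Empty cells in order:
  (0,1): 1/2 same-type → satisfied — stop here.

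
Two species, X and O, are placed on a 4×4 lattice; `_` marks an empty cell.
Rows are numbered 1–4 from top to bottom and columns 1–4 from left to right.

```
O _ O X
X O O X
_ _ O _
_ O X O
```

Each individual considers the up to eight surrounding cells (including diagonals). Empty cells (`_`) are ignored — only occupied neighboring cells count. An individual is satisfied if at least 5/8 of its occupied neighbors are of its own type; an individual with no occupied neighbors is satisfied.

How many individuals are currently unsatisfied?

(1,1)O 1/2 ✗
(1,3)O 2/4 ✗
(1,4)X 1/3 ✗
(2,1)X 0/2 ✗
(2,2)O 4/5 ✓
(2,3)O 3/5 ✗
(2,4)X 1/4 ✗
(3,3)O 4/6 ✓
(4,2)O 1/2 ✗
(4,3)X 0/3 ✗
(4,4)O 1/2 ✗
Unsatisfied: (1,1), (1,3), (1,4), (2,1), (2,3), (2,4), (4,2), (4,3), (4,4) — 9 in total.

9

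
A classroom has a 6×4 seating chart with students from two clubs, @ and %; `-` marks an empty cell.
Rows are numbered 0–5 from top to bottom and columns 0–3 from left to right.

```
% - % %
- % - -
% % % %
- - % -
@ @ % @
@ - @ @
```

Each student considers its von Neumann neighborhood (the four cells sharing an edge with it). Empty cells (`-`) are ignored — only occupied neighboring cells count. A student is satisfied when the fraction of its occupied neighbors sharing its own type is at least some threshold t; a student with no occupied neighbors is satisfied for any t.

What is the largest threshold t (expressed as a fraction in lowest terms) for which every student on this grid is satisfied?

1/4

Row 0: (0,0)% — no occupied neighbors · (0,2)% 1/1 · (0,3)% 1/1
Row 1: (1,1)% 1/1
Row 2: (2,0)% 1/1 · (2,1)% 3/3 · (2,2)% 3/3 · (2,3)% 1/1
Row 3: (3,2)% 2/2
Row 4: (4,0)@ 2/2 · (4,1)@ 1/2 · (4,2)% 1/4 · (4,3)@ 1/2
Row 5: (5,0)@ 1/1 · (5,2)@ 1/2 · (5,3)@ 2/2
The smallest same-type fraction is 1/4 at (4,2), which reduces to 1/4. Any threshold above that leaves this student unsatisfied.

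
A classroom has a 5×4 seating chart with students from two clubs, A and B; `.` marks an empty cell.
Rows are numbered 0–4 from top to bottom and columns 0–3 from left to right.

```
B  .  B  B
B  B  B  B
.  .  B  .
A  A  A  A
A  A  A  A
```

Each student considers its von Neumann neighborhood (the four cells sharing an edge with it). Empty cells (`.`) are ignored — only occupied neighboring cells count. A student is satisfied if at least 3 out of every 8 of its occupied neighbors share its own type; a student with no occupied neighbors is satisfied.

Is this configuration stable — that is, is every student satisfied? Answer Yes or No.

Yes

(0,0)B 1/1 ok
(0,2)B 2/2 ok
(0,3)B 2/2 ok
(1,0)B 2/2 ok
(1,1)B 2/2 ok
(1,2)B 4/4 ok
(1,3)B 2/2 ok
(2,2)B 1/2 ok
(3,0)A 2/2 ok
(3,1)A 3/3 ok
(3,2)A 3/4 ok
(3,3)A 2/2 ok
(4,0)A 2/2 ok
(4,1)A 3/3 ok
(4,2)A 3/3 ok
(4,3)A 2/2 ok
All meet the threshold, so the configuration is stable.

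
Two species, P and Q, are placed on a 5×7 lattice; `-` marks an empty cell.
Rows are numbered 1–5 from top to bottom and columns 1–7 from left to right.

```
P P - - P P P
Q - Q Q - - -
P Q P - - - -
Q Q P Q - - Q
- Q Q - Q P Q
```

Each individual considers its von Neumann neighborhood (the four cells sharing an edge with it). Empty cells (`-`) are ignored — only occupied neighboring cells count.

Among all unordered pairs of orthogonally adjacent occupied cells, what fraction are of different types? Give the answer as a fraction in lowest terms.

11/21

Scan each occupied cell's neighbors to the right and below so each pair is counted once.
Row 1: P(1,1)–P(1,2)= P(1,1)–Q(2,1)≠ P(1,5)–P(1,6)= P(1,6)–P(1,7)=  → 1/4 unlike.
Row 2: Q(2,1)–P(3,1)≠ Q(2,3)–Q(2,4)= Q(2,3)–P(3,3)≠  → 2/3 unlike.
Row 3: P(3,1)–Q(3,2)≠ P(3,1)–Q(4,1)≠ Q(3,2)–P(3,3)≠ Q(3,2)–Q(4,2)= P(3,3)–P(4,3)=  → 3/5 unlike.
Row 4: Q(4,1)–Q(4,2)= Q(4,2)–P(4,3)≠ Q(4,2)–Q(5,2)= P(4,3)–Q(4,4)≠ P(4,3)–Q(5,3)≠ Q(4,7)–Q(5,7)=  → 3/6 unlike.
Row 5: Q(5,2)–Q(5,3)= Q(5,5)–P(5,6)≠ P(5,6)–Q(5,7)≠  → 2/3 unlike.
Total adjacent occupied pairs: 21; unlike-type pairs: 11.
11/21 is already in lowest terms.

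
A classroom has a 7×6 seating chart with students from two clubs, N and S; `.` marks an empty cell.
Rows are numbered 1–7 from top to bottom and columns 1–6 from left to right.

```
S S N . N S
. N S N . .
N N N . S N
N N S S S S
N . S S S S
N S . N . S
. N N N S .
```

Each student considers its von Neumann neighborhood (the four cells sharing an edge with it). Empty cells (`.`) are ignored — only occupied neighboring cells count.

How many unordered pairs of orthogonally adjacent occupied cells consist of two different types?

Scan each occupied cell's neighbors to the right and below so each pair is counted once.
From row 1: 4 unlike of 5 pairs (running 4/5).
From row 2: 3 unlike of 4 pairs (running 7/9).
From row 3: 3 unlike of 8 pairs (running 10/17).
From row 4: 1 unlike of 10 pairs (running 11/27).
From row 5: 1 unlike of 6 pairs (running 12/33).
From row 6: 2 unlike of 3 pairs (running 14/36).
From row 7: 1 unlike of 3 pairs (running 15/39).
Total adjacent occupied pairs: 39; unlike-type pairs: 15.

15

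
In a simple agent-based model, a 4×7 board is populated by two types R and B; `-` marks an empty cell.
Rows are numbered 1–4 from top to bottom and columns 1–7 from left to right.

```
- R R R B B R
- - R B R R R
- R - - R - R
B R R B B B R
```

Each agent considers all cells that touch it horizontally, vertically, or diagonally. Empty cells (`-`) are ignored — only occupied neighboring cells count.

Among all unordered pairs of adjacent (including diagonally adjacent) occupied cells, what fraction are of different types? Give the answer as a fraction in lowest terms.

Scan each occupied cell's neighbors to the right and below (and the two forward diagonals) so each pair is counted once.
Row 1: R(1,2)–R(1,3)= R(1,2)–R(2,3)= R(1,3)–R(1,4)= R(1,3)–R(2,3)= R(1,3)–B(2,4)≠ R(1,4)–B(1,5)≠ R(1,4)–B(2,4)≠ R(1,4)–R(2,5)= R(1,4)–R(2,3)= B(1,5)–B(1,6)= B(1,5)–R(2,5)≠ B(1,5)–R(2,6)≠ B(1,5)–B(2,4)= B(1,6)–R(1,7)≠ B(1,6)–R(2,6)≠ B(1,6)–R(2,7)≠ B(1,6)–R(2,5)≠ R(1,7)–R(2,7)= R(1,7)–R(2,6)=  → 9/19 unlike.
Row 2: R(2,3)–B(2,4)≠ R(2,3)–R(3,2)= B(2,4)–R(2,5)≠ B(2,4)–R(3,5)≠ R(2,5)–R(2,6)= R(2,5)–R(3,5)= R(2,6)–R(2,7)= R(2,6)–R(3,7)= R(2,6)–R(3,5)= R(2,7)–R(3,7)=  → 3/10 unlike.
Row 3: R(3,2)–R(4,2)= R(3,2)–R(4,3)= R(3,2)–B(4,1)≠ R(3,5)–B(4,5)≠ R(3,5)–B(4,6)≠ R(3,5)–B(4,4)≠ R(3,7)–R(4,7)= R(3,7)–B(4,6)≠  → 5/8 unlike.
Row 4: B(4,1)–R(4,2)≠ R(4,2)–R(4,3)= R(4,3)–B(4,4)≠ B(4,4)–B(4,5)= B(4,5)–B(4,6)= B(4,6)–R(4,7)≠  → 3/6 unlike.
Total adjacent occupied pairs: 43; unlike-type pairs: 20.
20/43 is already in lowest terms.

20/43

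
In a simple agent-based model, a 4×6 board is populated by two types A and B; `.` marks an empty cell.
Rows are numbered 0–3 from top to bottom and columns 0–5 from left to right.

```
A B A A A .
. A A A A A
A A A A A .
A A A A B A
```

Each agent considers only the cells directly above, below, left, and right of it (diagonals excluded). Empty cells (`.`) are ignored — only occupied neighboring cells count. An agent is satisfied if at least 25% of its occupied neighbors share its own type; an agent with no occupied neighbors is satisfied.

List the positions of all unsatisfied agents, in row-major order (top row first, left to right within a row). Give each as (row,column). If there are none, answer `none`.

(0,0), (0,1), (3,4), (3,5)

(0,0)A 0/1 ✗
(0,1)B 0/3 ✗
(0,2)A 2/3 ✓
(0,3)A 3/3 ✓
(0,4)A 2/2 ✓
(1,1)A 2/3 ✓
(1,2)A 4/4 ✓
(1,3)A 4/4 ✓
(1,4)A 4/4 ✓
(1,5)A 1/1 ✓
(2,0)A 2/2 ✓
(2,1)A 4/4 ✓
(2,2)A 4/4 ✓
(2,3)A 4/4 ✓
(2,4)A 2/3 ✓
(3,0)A 2/2 ✓
(3,1)A 3/3 ✓
(3,2)A 3/3 ✓
(3,3)A 2/3 ✓
(3,4)B 0/3 ✗
(3,5)A 0/1 ✗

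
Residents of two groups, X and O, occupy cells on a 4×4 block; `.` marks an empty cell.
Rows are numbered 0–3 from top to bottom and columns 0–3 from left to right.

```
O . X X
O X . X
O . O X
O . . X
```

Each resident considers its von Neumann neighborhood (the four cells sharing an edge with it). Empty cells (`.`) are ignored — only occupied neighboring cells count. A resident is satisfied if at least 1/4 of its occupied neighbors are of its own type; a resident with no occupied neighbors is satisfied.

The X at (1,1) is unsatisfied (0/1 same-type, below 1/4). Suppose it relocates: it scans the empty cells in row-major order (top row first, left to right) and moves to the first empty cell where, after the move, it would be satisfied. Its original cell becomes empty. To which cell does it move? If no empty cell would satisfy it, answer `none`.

(0,1)

Vacating (1,1). Empty cells in order:
  (0,1): 1/2 same-type → satisfied — stop here.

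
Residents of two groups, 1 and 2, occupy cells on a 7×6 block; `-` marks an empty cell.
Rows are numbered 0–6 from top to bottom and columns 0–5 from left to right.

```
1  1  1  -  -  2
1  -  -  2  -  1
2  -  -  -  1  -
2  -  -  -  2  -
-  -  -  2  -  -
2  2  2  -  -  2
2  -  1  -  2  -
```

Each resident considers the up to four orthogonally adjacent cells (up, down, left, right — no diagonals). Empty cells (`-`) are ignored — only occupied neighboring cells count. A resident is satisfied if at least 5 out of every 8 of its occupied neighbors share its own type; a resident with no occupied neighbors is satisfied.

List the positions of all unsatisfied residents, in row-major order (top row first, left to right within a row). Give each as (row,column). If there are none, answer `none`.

Row 0: (0,0)1 2/2 satisfied · (0,1)1 2/2 satisfied · (0,2)1 1/1 satisfied · (0,5)2 0/1 not
Row 1: (1,0)1 1/2 not · (1,3)2 0/0 satisfied · (1,5)1 0/1 not
Row 2: (2,0)2 1/2 not · (2,4)1 0/1 not
Row 3: (3,0)2 1/1 satisfied · (3,4)2 0/1 not
Row 4: (4,3)2 0/0 satisfied
Row 5: (5,0)2 2/2 satisfied · (5,1)2 2/2 satisfied · (5,2)2 1/2 not · (5,5)2 0/0 satisfied
Row 6: (6,0)2 1/1 satisfied · (6,2)1 0/1 not · (6,4)2 0/0 satisfied

(0,5), (1,0), (1,5), (2,0), (2,4), (3,4), (5,2), (6,2)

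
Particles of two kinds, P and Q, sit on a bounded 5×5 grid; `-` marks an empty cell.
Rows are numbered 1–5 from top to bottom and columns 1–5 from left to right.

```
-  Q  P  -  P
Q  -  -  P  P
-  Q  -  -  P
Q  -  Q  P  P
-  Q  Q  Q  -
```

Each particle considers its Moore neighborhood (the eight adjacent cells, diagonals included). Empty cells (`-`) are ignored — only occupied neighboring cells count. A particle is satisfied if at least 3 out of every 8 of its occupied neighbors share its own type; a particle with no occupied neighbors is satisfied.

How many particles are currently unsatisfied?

(1,2)Q 1/2 satisfied
(1,3)P 1/2 satisfied
(1,5)P 2/2 satisfied
(2,1)Q 2/2 satisfied
(2,4)P 4/4 satisfied
(2,5)P 3/3 satisfied
(3,2)Q 3/3 satisfied
(3,5)P 4/4 satisfied
(4,1)Q 2/2 satisfied
(4,3)Q 4/5 satisfied
(4,4)P 2/5 satisfied
(4,5)P 2/3 satisfied
(5,2)Q 3/3 satisfied
(5,3)Q 3/4 satisfied
(5,4)Q 2/4 satisfied
Every one meets the threshold.

0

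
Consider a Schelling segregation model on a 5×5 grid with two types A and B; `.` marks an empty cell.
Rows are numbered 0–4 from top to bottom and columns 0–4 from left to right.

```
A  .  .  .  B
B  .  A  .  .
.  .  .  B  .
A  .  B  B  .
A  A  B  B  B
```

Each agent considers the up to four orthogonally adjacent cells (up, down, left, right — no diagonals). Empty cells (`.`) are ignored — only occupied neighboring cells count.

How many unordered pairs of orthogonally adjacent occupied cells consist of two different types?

2

Scan each occupied cell's neighbors to the right and below so each pair is counted once.
From row 0: 1 unlike of 1 pairs (running 1/1).
From row 2: 0 unlike of 1 pairs (running 1/2).
From row 3: 0 unlike of 4 pairs (running 1/6).
From row 4: 1 unlike of 4 pairs (running 2/10).
Total adjacent occupied pairs: 10; unlike-type pairs: 2.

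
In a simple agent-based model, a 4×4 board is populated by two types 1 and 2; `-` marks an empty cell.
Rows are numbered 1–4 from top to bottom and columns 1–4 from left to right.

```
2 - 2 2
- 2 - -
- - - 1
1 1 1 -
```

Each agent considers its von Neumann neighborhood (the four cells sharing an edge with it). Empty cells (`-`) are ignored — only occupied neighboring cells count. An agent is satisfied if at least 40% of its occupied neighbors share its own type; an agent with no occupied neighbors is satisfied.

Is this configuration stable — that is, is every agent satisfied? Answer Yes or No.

Yes

Row 1: (1,1)2 0/0 ✓ · (1,3)2 1/1 ✓ · (1,4)2 1/1 ✓
Row 2: (2,2)2 0/0 ✓
Row 3: (3,4)1 0/0 ✓
Row 4: (4,1)1 1/1 ✓ · (4,2)1 2/2 ✓ · (4,3)1 1/1 ✓
All meet the threshold, so the configuration is stable.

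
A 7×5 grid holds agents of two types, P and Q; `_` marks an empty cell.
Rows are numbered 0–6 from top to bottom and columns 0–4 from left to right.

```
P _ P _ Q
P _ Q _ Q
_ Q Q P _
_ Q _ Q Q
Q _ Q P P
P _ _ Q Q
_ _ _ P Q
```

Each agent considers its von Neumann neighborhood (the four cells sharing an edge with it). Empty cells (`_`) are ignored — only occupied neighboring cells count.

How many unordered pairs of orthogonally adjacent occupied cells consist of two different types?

11

Scan each occupied cell's neighbors to the right and below so each pair is counted once.
Row 0: P(0,0)–P(1,0)= P(0,2)–Q(1,2)≠ Q(0,4)–Q(1,4)=  → 1/3 unlike.
Row 1: Q(1,2)–Q(2,2)=  → 0/1 unlike.
Row 2: Q(2,1)–Q(2,2)= Q(2,1)–Q(3,1)= Q(2,2)–P(2,3)≠ P(2,3)–Q(3,3)≠  → 2/4 unlike.
Row 3: Q(3,3)–Q(3,4)= Q(3,3)–P(4,3)≠ Q(3,4)–P(4,4)≠  → 2/3 unlike.
Row 4: Q(4,0)–P(5,0)≠ Q(4,2)–P(4,3)≠ P(4,3)–P(4,4)= P(4,3)–Q(5,3)≠ P(4,4)–Q(5,4)≠  → 4/5 unlike.
Row 5: Q(5,3)–Q(5,4)= Q(5,3)–P(6,3)≠ Q(5,4)–Q(6,4)=  → 1/3 unlike.
Row 6: P(6,3)–Q(6,4)≠  → 1/1 unlike.
Total adjacent occupied pairs: 20; unlike-type pairs: 11.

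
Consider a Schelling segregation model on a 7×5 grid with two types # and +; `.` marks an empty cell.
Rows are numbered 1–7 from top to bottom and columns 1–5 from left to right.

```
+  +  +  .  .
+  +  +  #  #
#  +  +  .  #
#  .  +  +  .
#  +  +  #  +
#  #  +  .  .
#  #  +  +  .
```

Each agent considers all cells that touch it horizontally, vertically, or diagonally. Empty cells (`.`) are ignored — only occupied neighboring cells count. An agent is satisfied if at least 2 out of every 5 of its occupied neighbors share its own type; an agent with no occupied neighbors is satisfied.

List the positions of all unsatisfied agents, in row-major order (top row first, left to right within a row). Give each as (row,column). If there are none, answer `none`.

(3,1), (5,4)

(1,1)+ 3/3 ok
(1,2)+ 5/5 ok
(1,3)+ 3/4 ok
(2,1)+ 4/5 ok
(2,2)+ 7/8 ok
(2,3)+ 5/6 ok
(2,4)# 2/5 ok
(2,5)# 2/2 ok
(3,1)# 1/4 unhappy
(3,2)+ 5/7 ok
(3,3)+ 5/6 ok
(3,5)# 2/3 ok
(4,1)# 2/4 ok
(4,3)+ 5/6 ok
(4,4)+ 4/6 ok
(5,1)# 3/4 ok
(5,2)+ 3/7 ok
(5,3)+ 4/6 ok
(5,4)# 0/5 unhappy
(5,5)+ 1/2 ok
(6,1)# 4/5 ok
(6,2)# 4/8 ok
(6,3)+ 4/7 ok
(7,1)# 3/3 ok
(7,2)# 3/5 ok
(7,3)+ 2/4 ok
(7,4)+ 2/2 ok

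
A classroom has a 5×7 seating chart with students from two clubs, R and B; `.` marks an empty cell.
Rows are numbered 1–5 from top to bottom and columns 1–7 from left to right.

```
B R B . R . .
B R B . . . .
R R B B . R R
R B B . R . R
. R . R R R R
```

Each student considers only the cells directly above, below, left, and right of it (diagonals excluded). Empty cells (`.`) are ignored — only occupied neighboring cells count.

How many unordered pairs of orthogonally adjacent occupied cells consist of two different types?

9

Scan each occupied cell's neighbors to the right and below so each pair is counted once.
Row 1: B(1,1)–R(1,2)≠ B(1,1)–B(2,1)= R(1,2)–B(1,3)≠ R(1,2)–R(2,2)= B(1,3)–B(2,3)=  → 2/5 unlike.
Row 2: B(2,1)–R(2,2)≠ B(2,1)–R(3,1)≠ R(2,2)–B(2,3)≠ R(2,2)–R(3,2)= B(2,3)–B(3,3)=  → 3/5 unlike.
Row 3: R(3,1)–R(3,2)= R(3,1)–R(4,1)= R(3,2)–B(3,3)≠ R(3,2)–B(4,2)≠ B(3,3)–B(3,4)= B(3,3)–B(4,3)= R(3,6)–R(3,7)= R(3,7)–R(4,7)=  → 2/8 unlike.
Row 4: R(4,1)–B(4,2)≠ B(4,2)–B(4,3)= B(4,2)–R(5,2)≠ R(4,5)–R(5,5)= R(4,7)–R(5,7)=  → 2/5 unlike.
Row 5: R(5,4)–R(5,5)= R(5,5)–R(5,6)= R(5,6)–R(5,7)=  → 0/3 unlike.
Total adjacent occupied pairs: 26; unlike-type pairs: 9.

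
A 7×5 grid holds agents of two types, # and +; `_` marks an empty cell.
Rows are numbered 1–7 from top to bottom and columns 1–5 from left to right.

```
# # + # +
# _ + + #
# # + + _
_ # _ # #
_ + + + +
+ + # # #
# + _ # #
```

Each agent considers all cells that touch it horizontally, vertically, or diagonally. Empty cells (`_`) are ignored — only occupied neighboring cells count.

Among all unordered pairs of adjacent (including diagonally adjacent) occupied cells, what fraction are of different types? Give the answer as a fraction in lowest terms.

Scan each occupied cell's neighbors to the right and below (and the two forward diagonals) so each pair is counted once.
From row 1: 7 unlike of 14 pairs (running 7/14).
From row 2: 3 unlike of 10 pairs (running 10/24).
From row 3: 5 unlike of 9 pairs (running 15/33).
From row 4: 7 unlike of 8 pairs (running 22/41).
From row 5: 8 unlike of 14 pairs (running 30/55).
From row 6: 4 unlike of 14 pairs (running 34/69).
From row 7: 1 unlike of 2 pairs (running 35/71).
Total adjacent occupied pairs: 71; unlike-type pairs: 35.
35/71 is already in lowest terms.

35/71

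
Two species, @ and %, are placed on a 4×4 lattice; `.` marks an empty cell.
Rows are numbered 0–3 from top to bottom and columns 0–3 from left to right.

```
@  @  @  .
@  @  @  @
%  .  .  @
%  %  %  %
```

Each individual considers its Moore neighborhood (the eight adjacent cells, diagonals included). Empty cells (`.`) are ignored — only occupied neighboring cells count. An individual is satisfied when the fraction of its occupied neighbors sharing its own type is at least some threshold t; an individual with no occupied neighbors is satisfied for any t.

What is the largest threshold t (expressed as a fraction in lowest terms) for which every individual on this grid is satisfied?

(0,0)@ 3/3
(0,1)@ 5/5
(0,2)@ 4/4
(1,0)@ 3/4
(1,1)@ 5/6
(1,2)@ 5/5
(1,3)@ 3/3
(2,0)% 2/4
(2,3)@ 2/4
(3,0)% 2/2
(3,1)% 3/3
(3,2)% 2/3
(3,3)% 1/2
The smallest same-type fraction is 2/4 at (2,0), which reduces to 1/2. Any threshold above that leaves this individual unsatisfied.

1/2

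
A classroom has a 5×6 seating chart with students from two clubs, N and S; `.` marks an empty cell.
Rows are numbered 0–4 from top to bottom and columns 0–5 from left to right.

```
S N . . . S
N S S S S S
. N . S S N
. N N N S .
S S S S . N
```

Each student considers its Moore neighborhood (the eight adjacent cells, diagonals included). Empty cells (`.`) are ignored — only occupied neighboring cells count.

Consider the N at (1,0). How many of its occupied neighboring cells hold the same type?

2

Occupied neighbors of (1,0): (0,0)=S, (0,1)=N, (1,1)=S, (2,1)=N.
Same type (N): 2 of 4.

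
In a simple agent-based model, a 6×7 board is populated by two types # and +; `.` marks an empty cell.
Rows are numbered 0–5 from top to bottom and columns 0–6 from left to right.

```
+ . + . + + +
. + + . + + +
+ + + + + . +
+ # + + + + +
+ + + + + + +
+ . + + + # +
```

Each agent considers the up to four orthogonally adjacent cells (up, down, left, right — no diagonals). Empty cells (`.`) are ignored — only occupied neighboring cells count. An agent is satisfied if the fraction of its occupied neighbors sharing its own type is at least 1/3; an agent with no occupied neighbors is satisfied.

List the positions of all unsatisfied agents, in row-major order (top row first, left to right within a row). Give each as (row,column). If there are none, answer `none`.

(3,1), (5,5)

(0,0)+ 0/0 satisfied
(0,2)+ 1/1 satisfied
(0,4)+ 2/2 satisfied
(0,5)+ 3/3 satisfied
(0,6)+ 2/2 satisfied
(1,1)+ 2/2 satisfied
(1,2)+ 3/3 satisfied
(1,4)+ 3/3 satisfied
(1,5)+ 3/3 satisfied
(1,6)+ 3/3 satisfied
(2,0)+ 2/2 satisfied
(2,1)+ 3/4 satisfied
(2,2)+ 4/4 satisfied
(2,3)+ 3/3 satisfied
(2,4)+ 3/3 satisfied
(2,6)+ 2/2 satisfied
(3,0)+ 2/3 satisfied
(3,1)# 0/4 not
(3,2)+ 3/4 satisfied
(3,3)+ 4/4 satisfied
(3,4)+ 4/4 satisfied
(3,5)+ 3/3 satisfied
(3,6)+ 3/3 satisfied
(4,0)+ 3/3 satisfied
(4,1)+ 2/3 satisfied
(4,2)+ 4/4 satisfied
(4,3)+ 4/4 satisfied
(4,4)+ 4/4 satisfied
(4,5)+ 3/4 satisfied
(4,6)+ 3/3 satisfied
(5,0)+ 1/1 satisfied
(5,2)+ 2/2 satisfied
(5,3)+ 3/3 satisfied
(5,4)+ 2/3 satisfied
(5,5)# 0/3 not
(5,6)+ 1/2 satisfied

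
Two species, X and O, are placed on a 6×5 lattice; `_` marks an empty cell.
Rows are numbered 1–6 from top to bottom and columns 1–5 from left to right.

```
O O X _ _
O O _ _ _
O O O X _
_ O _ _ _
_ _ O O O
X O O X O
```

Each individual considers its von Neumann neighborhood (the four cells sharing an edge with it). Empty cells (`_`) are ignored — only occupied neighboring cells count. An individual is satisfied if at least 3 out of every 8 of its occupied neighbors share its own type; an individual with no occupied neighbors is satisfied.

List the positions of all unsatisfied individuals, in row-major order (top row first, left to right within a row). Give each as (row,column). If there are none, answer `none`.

(1,1)O 2/2 satisfied
(1,2)O 2/3 satisfied
(1,3)X 0/1 not
(2,1)O 3/3 satisfied
(2,2)O 3/3 satisfied
(3,1)O 2/2 satisfied
(3,2)O 4/4 satisfied
(3,3)O 1/2 satisfied
(3,4)X 0/1 not
(4,2)O 1/1 satisfied
(5,3)O 2/2 satisfied
(5,4)O 2/3 satisfied
(5,5)O 2/2 satisfied
(6,1)X 0/1 not
(6,2)O 1/2 satisfied
(6,3)O 2/3 satisfied
(6,4)X 0/3 not
(6,5)O 1/2 satisfied

(1,3), (3,4), (6,1), (6,4)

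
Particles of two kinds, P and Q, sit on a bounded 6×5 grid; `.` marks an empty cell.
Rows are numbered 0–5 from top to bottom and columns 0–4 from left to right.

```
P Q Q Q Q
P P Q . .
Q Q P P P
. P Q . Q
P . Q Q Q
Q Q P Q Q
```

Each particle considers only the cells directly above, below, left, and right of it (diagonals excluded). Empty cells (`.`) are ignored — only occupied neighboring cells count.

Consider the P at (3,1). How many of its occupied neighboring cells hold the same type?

0

Occupied neighbors of (3,1): (2,1)=Q, (3,2)=Q.
Same type (P): 0 of 2.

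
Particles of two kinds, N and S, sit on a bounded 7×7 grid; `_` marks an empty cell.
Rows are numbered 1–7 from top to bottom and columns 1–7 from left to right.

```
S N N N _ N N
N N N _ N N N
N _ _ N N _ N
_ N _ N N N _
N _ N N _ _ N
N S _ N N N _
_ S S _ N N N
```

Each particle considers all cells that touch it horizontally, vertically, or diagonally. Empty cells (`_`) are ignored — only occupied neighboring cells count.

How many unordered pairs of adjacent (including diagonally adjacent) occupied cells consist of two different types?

Scan each occupied cell's neighbors to the right and below (and the two forward diagonals) so each pair is counted once.
From row 1: 3 unlike of 18 pairs (running 3/18).
From row 2: 0 unlike of 12 pairs (running 3/30).
From row 3: 0 unlike of 8 pairs (running 3/38).
From row 4: 0 unlike of 8 pairs (running 3/46).
From row 5: 2 unlike of 8 pairs (running 5/54).
From row 6: 3 unlike of 13 pairs (running 8/67).
From row 7: 0 unlike of 3 pairs (running 8/70).
Total adjacent occupied pairs: 70; unlike-type pairs: 8.

8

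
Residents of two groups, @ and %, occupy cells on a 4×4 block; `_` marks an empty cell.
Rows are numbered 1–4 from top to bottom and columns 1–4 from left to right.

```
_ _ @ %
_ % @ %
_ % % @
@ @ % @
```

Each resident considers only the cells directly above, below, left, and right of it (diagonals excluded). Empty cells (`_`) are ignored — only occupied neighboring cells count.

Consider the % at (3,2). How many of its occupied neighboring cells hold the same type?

Occupied neighbors of (3,2): (2,2)=%, (4,2)=@, (3,3)=%.
Same type (%): 2 of 3.

2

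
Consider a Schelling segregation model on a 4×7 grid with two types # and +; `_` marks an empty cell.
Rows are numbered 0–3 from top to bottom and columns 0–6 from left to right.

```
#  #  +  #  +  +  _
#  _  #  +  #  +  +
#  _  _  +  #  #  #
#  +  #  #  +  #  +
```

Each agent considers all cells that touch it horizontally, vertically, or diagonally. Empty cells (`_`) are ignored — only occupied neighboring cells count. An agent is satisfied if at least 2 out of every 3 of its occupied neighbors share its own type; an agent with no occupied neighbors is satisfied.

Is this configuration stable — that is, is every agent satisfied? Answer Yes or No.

Row 0: (0,0)# 2/2 ok · (0,1)# 3/4 ok · (0,2)+ 1/4 unhappy · (0,3)# 2/5 unhappy · (0,4)+ 3/5 unhappy · (0,5)+ 3/4 ok
Row 1: (1,0)# 3/3 ok · (1,2)# 2/5 unhappy · (1,3)+ 3/7 unhappy · (1,4)# 3/8 unhappy · (1,5)+ 3/7 unhappy · (1,6)+ 2/4 unhappy
Row 2: (2,0)# 2/3 ok · (2,3)+ 2/7 unhappy · (2,4)# 4/8 unhappy · (2,5)# 4/8 unhappy · (2,6)# 2/5 unhappy
Row 3: (3,0)# 1/2 unhappy · (3,1)+ 0/3 unhappy · (3,2)# 1/3 unhappy · (3,3)# 2/4 unhappy · (3,4)+ 1/5 unhappy · (3,5)# 3/5 unhappy · (3,6)+ 0/3 unhappy
For instance (0,2) has only 1/4 same-type neighbors, below 2/3.

No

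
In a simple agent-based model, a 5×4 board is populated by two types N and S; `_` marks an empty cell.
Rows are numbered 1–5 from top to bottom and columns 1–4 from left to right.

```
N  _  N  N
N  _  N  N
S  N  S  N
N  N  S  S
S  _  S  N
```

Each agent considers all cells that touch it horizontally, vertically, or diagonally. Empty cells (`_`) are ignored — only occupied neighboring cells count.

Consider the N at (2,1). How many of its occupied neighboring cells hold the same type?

Occupied neighbors of (2,1): (1,1)=N, (3,1)=S, (3,2)=N.
Same type (N): 2 of 3.

2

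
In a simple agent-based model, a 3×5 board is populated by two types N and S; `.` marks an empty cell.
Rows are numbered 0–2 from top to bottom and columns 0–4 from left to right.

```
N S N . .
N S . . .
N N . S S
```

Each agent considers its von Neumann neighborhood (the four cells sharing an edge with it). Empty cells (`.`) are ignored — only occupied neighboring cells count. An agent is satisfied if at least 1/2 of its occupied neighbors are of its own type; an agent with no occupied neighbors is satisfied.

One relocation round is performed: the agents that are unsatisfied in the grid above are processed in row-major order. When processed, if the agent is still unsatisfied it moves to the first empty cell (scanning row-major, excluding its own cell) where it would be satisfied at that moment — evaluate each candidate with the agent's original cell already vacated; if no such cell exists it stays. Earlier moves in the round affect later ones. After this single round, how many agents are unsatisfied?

1

Initially unsatisfied (in order): (0,1), (0,2), (1,1).
  (0,1) → (0,4).
  (0,2): now satisfied by earlier moves; stays.
  (1,1) → (0,3).
Resulting grid:
N . N S S
N . . . .
N N . S S
Unsatisfied now: (0,2).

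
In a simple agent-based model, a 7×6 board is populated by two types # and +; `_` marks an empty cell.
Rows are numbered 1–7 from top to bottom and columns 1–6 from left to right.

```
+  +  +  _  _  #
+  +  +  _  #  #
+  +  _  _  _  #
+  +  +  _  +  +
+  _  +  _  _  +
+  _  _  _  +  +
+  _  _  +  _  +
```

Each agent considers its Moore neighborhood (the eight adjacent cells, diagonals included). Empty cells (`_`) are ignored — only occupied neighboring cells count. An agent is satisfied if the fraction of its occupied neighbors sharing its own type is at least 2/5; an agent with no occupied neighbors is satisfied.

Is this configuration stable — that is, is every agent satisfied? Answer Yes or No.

Yes

(1,1)+ 3/3 satisfied
(1,2)+ 5/5 satisfied
(1,3)+ 3/3 satisfied
(1,6)# 2/2 satisfied
(2,1)+ 5/5 satisfied
(2,2)+ 7/7 satisfied
(2,3)+ 4/4 satisfied
(2,5)# 3/3 satisfied
(2,6)# 3/3 satisfied
(3,1)+ 5/5 satisfied
(3,2)+ 7/7 satisfied
(3,6)# 2/4 satisfied
(4,1)+ 4/4 satisfied
(4,2)+ 6/6 satisfied
(4,3)+ 3/3 satisfied
(4,5)+ 2/3 satisfied
(4,6)+ 2/3 satisfied
(5,1)+ 3/3 satisfied
(5,3)+ 2/2 satisfied
(5,6)+ 4/4 satisfied
(6,1)+ 2/2 satisfied
(6,5)+ 4/4 satisfied
(6,6)+ 3/3 satisfied
(7,1)+ 1/1 satisfied
(7,4)+ 1/1 satisfied
(7,6)+ 2/2 satisfied
All meet the threshold, so the configuration is stable.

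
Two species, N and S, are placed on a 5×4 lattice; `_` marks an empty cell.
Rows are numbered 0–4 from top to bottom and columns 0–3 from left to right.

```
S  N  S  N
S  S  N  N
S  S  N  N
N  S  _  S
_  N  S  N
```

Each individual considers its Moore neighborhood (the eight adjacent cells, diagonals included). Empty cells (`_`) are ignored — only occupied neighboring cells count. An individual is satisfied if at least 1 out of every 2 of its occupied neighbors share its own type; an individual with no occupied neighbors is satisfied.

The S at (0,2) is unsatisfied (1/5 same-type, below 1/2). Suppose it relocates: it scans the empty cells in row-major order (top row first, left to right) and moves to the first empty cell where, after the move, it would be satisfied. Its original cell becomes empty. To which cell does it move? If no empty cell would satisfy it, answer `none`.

(3,2)

Vacating (0,2). Empty cells in order:
  (3,2): 4/8 same-type → satisfied — stop here.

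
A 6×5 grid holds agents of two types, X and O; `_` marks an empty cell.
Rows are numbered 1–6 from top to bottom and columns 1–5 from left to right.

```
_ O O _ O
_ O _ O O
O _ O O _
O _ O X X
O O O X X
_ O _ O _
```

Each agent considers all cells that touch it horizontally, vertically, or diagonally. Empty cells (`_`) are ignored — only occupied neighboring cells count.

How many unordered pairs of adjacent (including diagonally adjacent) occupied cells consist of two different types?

Scan each occupied cell's neighbors to the right and below (and the two forward diagonals) so each pair is counted once.
From row 1: 0 unlike of 6 pairs (running 0/6).
From row 2: 0 unlike of 6 pairs (running 0/12).
From row 3: 3 unlike of 7 pairs (running 3/19).
From row 4: 3 unlike of 12 pairs (running 6/31).
From row 5: 3 unlike of 10 pairs (running 9/41).
Total adjacent occupied pairs: 41; unlike-type pairs: 9.

9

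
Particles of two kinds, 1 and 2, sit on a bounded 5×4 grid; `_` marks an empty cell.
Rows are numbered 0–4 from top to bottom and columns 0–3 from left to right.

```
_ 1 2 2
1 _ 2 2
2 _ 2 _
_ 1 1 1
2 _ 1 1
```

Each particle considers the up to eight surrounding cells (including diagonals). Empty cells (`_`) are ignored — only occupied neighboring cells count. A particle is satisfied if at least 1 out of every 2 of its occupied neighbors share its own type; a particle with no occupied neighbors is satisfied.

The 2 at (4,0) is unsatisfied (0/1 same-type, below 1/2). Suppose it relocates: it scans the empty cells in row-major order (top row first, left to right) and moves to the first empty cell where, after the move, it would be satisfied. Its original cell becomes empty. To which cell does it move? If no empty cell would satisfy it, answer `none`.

Vacating (4,0). Empty cells in order:
  (0,0): 0/2 same-type → still unsatisfied.
  (1,1): 4/6 same-type → satisfied — stop here.

(1,1)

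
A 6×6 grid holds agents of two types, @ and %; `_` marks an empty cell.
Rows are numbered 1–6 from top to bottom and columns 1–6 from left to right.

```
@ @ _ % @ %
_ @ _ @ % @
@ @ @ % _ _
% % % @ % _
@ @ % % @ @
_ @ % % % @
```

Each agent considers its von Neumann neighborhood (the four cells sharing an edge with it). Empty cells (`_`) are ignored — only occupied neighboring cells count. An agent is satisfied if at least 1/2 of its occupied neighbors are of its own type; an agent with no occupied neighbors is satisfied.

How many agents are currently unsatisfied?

(1,1)@ 1/1 satisfied
(1,2)@ 2/2 satisfied
(1,4)% 0/2 not
(1,5)@ 0/3 not
(1,6)% 0/2 not
(2,2)@ 2/2 satisfied
(2,4)@ 0/3 not
(2,5)% 0/3 not
(2,6)@ 0/2 not
(3,1)@ 1/2 satisfied
(3,2)@ 3/4 satisfied
(3,3)@ 1/3 not
(3,4)% 0/3 not
(4,1)% 1/3 not
(4,2)% 2/4 satisfied
(4,3)% 2/4 satisfied
(4,4)@ 0/4 not
(4,5)% 0/2 not
(5,1)@ 1/2 satisfied
(5,2)@ 2/4 satisfied
(5,3)% 3/4 satisfied
(5,4)% 2/4 satisfied
(5,5)@ 1/4 not
(5,6)@ 2/2 satisfied
(6,2)@ 1/2 satisfied
(6,3)% 2/3 satisfied
(6,4)% 3/3 satisfied
(6,5)% 1/3 not
(6,6)@ 1/2 satisfied
Unsatisfied: (1,4), (1,5), (1,6), (2,4), (2,5), (2,6), (3,3), (3,4), (4,1), (4,4), (4,5), (5,5), (6,5) — 13 in total.

13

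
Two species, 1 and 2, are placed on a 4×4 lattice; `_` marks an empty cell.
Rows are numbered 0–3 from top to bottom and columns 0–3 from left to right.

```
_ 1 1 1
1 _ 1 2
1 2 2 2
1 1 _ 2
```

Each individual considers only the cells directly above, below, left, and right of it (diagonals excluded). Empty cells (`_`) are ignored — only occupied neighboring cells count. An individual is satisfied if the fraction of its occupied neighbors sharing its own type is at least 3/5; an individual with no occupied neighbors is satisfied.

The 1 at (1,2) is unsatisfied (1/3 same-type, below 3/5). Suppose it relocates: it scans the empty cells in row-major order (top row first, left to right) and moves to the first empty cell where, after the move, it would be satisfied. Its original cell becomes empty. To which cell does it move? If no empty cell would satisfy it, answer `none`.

Vacating (1,2). Empty cells in order:
  (0,0): 2/2 same-type → satisfied — stop here.

(0,0)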